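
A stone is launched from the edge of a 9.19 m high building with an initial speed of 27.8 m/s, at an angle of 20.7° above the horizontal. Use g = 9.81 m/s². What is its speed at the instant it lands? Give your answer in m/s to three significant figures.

vₓ = 27.80 cos 20.7° = 26.01 m/s; v_y0 = 27.80 sin 20.7° = 9.827 m/s.
With up positive and y = 0 at the ground: y(t) = 9.19 + (9.827) t − 4.905 t². Setting y = 0 and taking the positive root: t = [9.827 + √(9.827² + 2·9.81·9.19)] / 9.81 = (9.827 + 16.64) / 9.81 = 2.698 s.
Vertical velocity at impact: v_y = v_y0 − g t = 9.827 − 9.81 × 2.698 = −16.64 m/s.
Speed: |v| = √(vₓ² + v_y²) = √(26.01² + 16.64²) = 30.87 m/s.

30.9 m/s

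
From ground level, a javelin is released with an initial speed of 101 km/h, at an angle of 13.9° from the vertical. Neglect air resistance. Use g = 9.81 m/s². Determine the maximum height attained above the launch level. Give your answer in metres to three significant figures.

Convert: 101 km/h = 101/3.6 = 28.06 m/s.
Components: vₓ = 28.06 sin 13.9° = 6.740 m/s, v_y0 = 28.06 cos 13.9° = 27.23 m/s.
Maximum height: H = v_y0² / (2g) = 27.23² / (2 × 9.81) = 37.80 m.

37.8 m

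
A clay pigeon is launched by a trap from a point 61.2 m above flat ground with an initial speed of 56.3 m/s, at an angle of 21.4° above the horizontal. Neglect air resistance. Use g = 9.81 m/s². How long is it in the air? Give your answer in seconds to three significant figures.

6.20 s

Resolve: vₓ = 56.30 cos 21.4° = 52.42 m/s and v_y0 = 56.30 sin 21.4° = 20.54 m/s.
With up positive and y = 0 at the ground: y(t) = 61.2 + (20.54) t − 4.905 t². Setting y = 0 and taking the positive root: t = [20.54 + √(20.54² + 2·9.81·61.2)] / 9.81 = (20.54 + 40.28) / 9.81 = 6.200 s.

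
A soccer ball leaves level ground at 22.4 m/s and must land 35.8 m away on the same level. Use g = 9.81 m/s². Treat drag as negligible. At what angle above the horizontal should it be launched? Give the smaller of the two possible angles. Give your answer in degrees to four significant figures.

From R = (v₀²/g) sin 2θ: sin 2θ = 9.81 × 35.8 / 501.76 = 0.6999.
2θ = 44.42° or 180° − 44.42° = 135.6°, so θ = 22.21° or 67.79°.
The smaller angle is 22.21°.

22.21°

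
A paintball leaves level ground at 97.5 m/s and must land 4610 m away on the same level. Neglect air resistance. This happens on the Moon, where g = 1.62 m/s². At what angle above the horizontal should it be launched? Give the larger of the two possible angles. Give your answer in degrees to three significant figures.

64.1°

From R = (v₀²/g) sin 2θ: sin 2θ = 1.62 × 4610 / 9506.2 = 0.7856.
2θ = 51.78° or 180° − 51.78° = 128.2°, so θ = 25.89° or 64.11°.
The larger angle is 64.11°.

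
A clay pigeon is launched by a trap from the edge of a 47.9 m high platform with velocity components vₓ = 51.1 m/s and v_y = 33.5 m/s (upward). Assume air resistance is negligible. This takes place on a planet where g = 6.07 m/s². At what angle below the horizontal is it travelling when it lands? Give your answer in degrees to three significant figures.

The projectile lands when y = 47.9 + (33.50) t − ½·6.07·t² = 0. Positive root: t = (33.50 + √(33.50² + 2·6.07·47.9)) / 6.07 = (33.50 + 41.28) / 6.07 = 12.32 s.
At impact: v_y = v_y0 − g t = −41.28 m/s; vₓ = 51.10 m/s.
Angle below horizontal: arctan(|v_y|/vₓ) = arctan(41.28/51.10) = 38.93°.

38.9°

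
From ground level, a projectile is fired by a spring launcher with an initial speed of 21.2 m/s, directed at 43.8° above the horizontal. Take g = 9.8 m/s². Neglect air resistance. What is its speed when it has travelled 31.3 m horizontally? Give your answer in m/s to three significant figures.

Components: vₓ = 21.20 cos 43.8° = 15.30 m/s, v_y0 = 21.20 sin 43.8° = 14.67 m/s.
At x = 31.3 m, t = x/vₓ = 31.3/15.30 = 2.046 s.
Vertical velocity there: v_y = v_y0 − g t = 14.67 − 9.80 × 2.046 = −5.373 m/s.
Speed: √(vₓ² + v_y²) = √(15.30² + 5.373²) = 16.22 m/s.

16.2 m/s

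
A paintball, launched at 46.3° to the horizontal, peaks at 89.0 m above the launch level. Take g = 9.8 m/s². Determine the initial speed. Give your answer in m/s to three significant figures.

At the peak v_y = 0, so v_y0 = √(2gH) = √(2 × 9.80 × 89.0) = 41.77 m/s.
v_y0 = v₀ sin θ ⇒ v₀ = 41.77 / sin 46.3° = 57.77 m/s.

57.8 m/s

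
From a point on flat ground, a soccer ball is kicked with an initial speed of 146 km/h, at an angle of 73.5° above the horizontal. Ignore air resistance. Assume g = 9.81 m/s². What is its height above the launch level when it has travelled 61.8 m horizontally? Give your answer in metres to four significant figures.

Convert: 146 km/h = 146/3.6 = 40.56 m/s.
vₓ = 40.56 cos 73.5° = 11.52 m/s; v_y0 = 40.56 sin 73.5° = 38.89 m/s.
x = vₓ t ⇒ t = 61.8/11.52 = 5.365 s.
Height: y = v_y0 t − ½ g t² = 38.89 × 5.365 − 4.905 × 5.365² = 208.6 − 141.2 = 67.43 m.

67.43 m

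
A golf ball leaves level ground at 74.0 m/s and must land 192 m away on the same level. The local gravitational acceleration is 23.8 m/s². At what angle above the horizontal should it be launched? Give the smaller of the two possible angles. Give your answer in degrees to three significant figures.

Level-ground range R = v₀² sin(2θ)/g ⇒ sin(2θ) = gR/v₀² = 23.8 × 192 / 74.0² = 0.8345.
2θ = 56.56° or 180° − 56.56° = 123.4°, so θ = 28.28° or 61.72°.
The smaller angle is 28.28°.

28.3°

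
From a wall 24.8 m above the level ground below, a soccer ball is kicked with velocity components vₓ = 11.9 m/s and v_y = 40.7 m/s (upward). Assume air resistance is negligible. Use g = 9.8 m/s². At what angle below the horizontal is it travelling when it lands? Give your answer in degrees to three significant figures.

With up positive and y = 0 at the ground: y(t) = 24.8 + (40.70) t − 4.900 t². Setting y = 0 and taking the positive root: t = [40.70 + √(40.70² + 2·9.80·24.8)] / 9.80 = (40.70 + 46.29) / 9.80 = 8.876 s.
At impact: v_y = v_y0 − g t = −46.29 m/s; vₓ = 11.90 m/s.
Angle below horizontal: arctan(|v_y|/vₓ) = arctan(46.29/11.90) = 75.58°.

75.6°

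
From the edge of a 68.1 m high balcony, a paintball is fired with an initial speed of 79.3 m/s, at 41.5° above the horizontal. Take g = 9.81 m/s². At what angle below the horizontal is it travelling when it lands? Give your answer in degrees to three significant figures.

Resolve: vₓ = 79.30 cos 41.5° = 59.39 m/s and v_y0 = 79.30 sin 41.5° = 52.55 m/s.
The projectile lands when y = 68.1 + (52.55) t − ½·9.81·t² = 0. Positive root: t = (52.55 + √(52.55² + 2·9.81·68.1)) / 9.81 = (52.55 + 64.01) / 9.81 = 11.88 s.
At impact: v_y = v_y0 − g t = −64.01 m/s; vₓ = 59.39 m/s.
Angle below horizontal: arctan(|v_y|/vₓ) = arctan(64.01/59.39) = 47.14°.

47.1°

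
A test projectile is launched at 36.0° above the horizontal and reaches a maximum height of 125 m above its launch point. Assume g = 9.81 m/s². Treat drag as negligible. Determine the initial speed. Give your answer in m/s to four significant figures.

84.25 m/s

At the peak v_y = 0, so v_y0 = √(2gH) = √(2 × 9.81 × 125) = 49.52 m/s.
v_y0 = v₀ sin θ ⇒ v₀ = 49.52 / sin 36.0° = 84.25 m/s.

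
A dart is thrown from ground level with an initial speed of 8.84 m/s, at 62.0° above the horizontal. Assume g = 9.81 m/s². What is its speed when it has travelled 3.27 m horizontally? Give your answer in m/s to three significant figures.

4.15 m/s

Horizontal component vₓ = 8.840 cos 62.0° = 4.150 m/s; vertical v_y0 = 8.840 sin 62.0° = 7.805 m/s.
x = vₓ t ⇒ t = 3.27/4.150 = 0.7879 s.
Vertical velocity there: v_y = v_y0 − g t = 7.805 − 9.81 × 0.7879 = 0.07569 m/s.
Speed: √(vₓ² + v_y²) = √(4.150² + 0.07569²) = 4.151 m/s.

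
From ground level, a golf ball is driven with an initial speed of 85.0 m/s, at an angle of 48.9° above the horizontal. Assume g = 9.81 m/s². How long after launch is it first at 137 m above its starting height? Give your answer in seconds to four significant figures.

Horizontal component vₓ = 85.00 cos 48.9° = 55.88 m/s; vertical v_y0 = 85.00 sin 48.9° = 64.05 m/s.
Set y = v_y0 t − ½ g t² = 137: 4.905 t² − 64.05 t + 137 = 0.
Quadratic formula: t = (64.05 ± √1414.8) / 9.81 = (64.05 ± 37.61) / 9.81 → t = 2.695 s or 10.36 s.
The first (ascending) time is 2.695 s.

2.695 s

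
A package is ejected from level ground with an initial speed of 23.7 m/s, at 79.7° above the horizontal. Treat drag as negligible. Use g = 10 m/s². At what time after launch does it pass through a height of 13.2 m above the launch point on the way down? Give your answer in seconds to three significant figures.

4.00 s

Components: vₓ = 23.70 cos 79.7° = 4.238 m/s, v_y0 = 23.70 sin 79.7° = 23.32 m/s.
Require v_y0 t − ½ g t² = 13.2, i.e. 5.000 t² − 23.32 t + 13.2 = 0.
t = [23.32 ± √(23.32² − 2·10.0·13.2)] / 10.0 = (23.32 ± 16.73) / 10.0, so t = 0.6593 s or t = 4.004 s.
The descending-branch root is 4.004 s.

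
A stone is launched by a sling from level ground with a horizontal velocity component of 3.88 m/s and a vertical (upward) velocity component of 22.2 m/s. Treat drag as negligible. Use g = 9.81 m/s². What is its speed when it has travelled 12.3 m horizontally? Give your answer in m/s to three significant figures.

9.71 m/s

Time to reach x = 12.3 m: t = x/vₓ = 12.3/3.880 = 3.170 s.
Vertical velocity there: v_y = v_y0 − g t = 22.20 − 9.81 × 3.170 = −8.899 m/s.
Speed: √(vₓ² + v_y²) = √(3.880² + 8.899²) = 9.708 m/s.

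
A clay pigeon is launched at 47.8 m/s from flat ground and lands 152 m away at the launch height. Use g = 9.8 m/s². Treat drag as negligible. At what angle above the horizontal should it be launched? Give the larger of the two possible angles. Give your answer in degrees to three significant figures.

69.7°

Level-ground range R = v₀² sin(2θ)/g ⇒ sin(2θ) = gR/v₀² = 9.80 × 152 / 47.8² = 0.6519.
2θ = 40.69° or 180° − 40.69° = 139.3°, so θ = 20.34° or 69.66°.
The larger angle is 69.66°.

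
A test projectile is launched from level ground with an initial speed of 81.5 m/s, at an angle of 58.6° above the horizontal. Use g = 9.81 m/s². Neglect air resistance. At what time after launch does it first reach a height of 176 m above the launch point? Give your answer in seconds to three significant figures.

Components: vₓ = 81.50 cos 58.6° = 42.46 m/s, v_y0 = 81.50 sin 58.6° = 69.56 m/s.
Require v_y0 t − ½ g t² = 176, i.e. 4.905 t² − 69.56 t + 176 = 0.
Quadratic formula: t = (69.56 ± √1386.1) / 9.81 = (69.56 ± 37.23) / 9.81 → t = 3.296 s or 10.89 s.
The first (ascending) time is 3.296 s.

3.30 s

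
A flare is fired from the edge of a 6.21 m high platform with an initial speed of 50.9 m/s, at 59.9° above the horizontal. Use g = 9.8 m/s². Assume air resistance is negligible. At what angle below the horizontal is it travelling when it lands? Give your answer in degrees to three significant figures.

Resolve: vₓ = 50.90 cos 59.9° = 25.53 m/s and v_y0 = 50.90 sin 59.9° = 44.04 m/s.
With up positive and y = 0 at the ground: y(t) = 6.21 + (44.04) t − 4.900 t². Setting y = 0 and taking the positive root: t = [44.04 + √(44.04² + 2·9.80·6.21)] / 9.80 = (44.04 + 45.40) / 9.80 = 9.126 s.
At impact: v_y = v_y0 − g t = −45.40 m/s; vₓ = 25.53 m/s.
Angle below horizontal: arctan(|v_y|/vₓ) = arctan(45.40/25.53) = 60.65°.

60.7°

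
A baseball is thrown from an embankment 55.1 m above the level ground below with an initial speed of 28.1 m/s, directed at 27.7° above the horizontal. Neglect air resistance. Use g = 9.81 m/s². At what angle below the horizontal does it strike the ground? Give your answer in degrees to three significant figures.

54.9°

Resolve: vₓ = 28.10 cos 27.7° = 24.88 m/s and v_y0 = 28.10 sin 27.7° = 13.06 m/s.
Vertical motion (up positive, ground at y = 0): 4.905 t² − (13.06) t − 55.1 = 0, so t = (13.06 + √(13.06² + 2·9.81·55.1)) / 9.81 = (13.06 + 35.38) / 9.81 = 4.938 s.
At impact: v_y = v_y0 − g t = −35.38 m/s; vₓ = 24.88 m/s.
Angle below horizontal: arctan(|v_y|/vₓ) = arctan(35.38/24.88) = 54.88°.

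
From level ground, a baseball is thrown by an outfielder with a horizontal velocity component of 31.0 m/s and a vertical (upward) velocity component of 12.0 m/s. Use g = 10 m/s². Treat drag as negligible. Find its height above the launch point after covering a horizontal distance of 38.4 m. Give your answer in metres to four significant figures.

7.193 m

Time to reach x = 38.4 m: t = x/vₓ = 38.4/31.00 = 1.239 s.
Height: y = v_y0 t − ½ g t² = 12.00 × 1.239 − 5.000 × 1.239² = 14.86 − 7.672 = 7.193 m.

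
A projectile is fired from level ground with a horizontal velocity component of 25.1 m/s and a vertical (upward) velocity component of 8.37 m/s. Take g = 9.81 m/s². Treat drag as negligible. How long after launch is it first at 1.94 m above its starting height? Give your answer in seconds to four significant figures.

Height y(t) = 8.370 t − 4.905 t² = 1.94 gives 4.905 t² − 8.370 t + 1.94 = 0.
Quadratic formula: t = (8.370 ± √31.994) / 9.81 = (8.370 ± 5.656) / 9.81 → t = 0.2766 s or 1.430 s.
The first (ascending) time is 0.2766 s.

0.2766 s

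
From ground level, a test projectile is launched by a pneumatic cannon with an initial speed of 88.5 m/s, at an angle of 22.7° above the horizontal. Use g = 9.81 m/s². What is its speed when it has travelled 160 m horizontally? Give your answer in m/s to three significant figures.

Horizontal component vₓ = 88.50 cos 22.7° = 81.64 m/s; vertical v_y0 = 88.50 sin 22.7° = 34.15 m/s.
Time to reach x = 160 m: t = x/vₓ = 160/81.64 = 1.960 s.
Vertical velocity there: v_y = v_y0 − g t = 34.15 − 9.81 × 1.960 = 14.93 m/s.
Speed: √(vₓ² + v_y²) = √(81.64² + 14.93²) = 83.00 m/s.

83.0 m/s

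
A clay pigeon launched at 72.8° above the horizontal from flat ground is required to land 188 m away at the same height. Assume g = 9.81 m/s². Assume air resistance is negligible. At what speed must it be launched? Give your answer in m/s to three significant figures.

On level ground R = v₀² sin 2θ / g ⇒ v₀ = √(gR / sin 2θ).
v₀ = √(9.81 × 188 / sin 145.6°) = √(1844 / 0.5650) = √3264.4 = 57.13 m/s.

57.1 m/s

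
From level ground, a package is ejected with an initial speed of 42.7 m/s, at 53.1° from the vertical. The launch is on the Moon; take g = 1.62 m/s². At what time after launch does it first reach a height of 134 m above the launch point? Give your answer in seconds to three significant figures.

Components: vₓ = 42.70 sin 53.1° = 34.15 m/s, v_y0 = 42.70 cos 53.1° = 25.64 m/s.
Set y = v_y0 t − ½ g t² = 134: 0.8100 t² − 25.64 t + 134 = 0.
Quadratic formula: t = (25.64 ± √223.14) / 1.62 = (25.64 ± 14.94) / 1.62 → t = 6.605 s or 25.05 s.
The first (ascending) time is 6.605 s.

6.60 s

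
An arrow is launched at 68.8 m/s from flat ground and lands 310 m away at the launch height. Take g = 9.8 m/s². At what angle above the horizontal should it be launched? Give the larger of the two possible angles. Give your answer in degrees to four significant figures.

70.04°

Level-ground range R = v₀² sin(2θ)/g ⇒ sin(2θ) = gR/v₀² = 9.80 × 310 / 68.8² = 0.6418.
2θ = 39.93° or 180° − 39.93° = 140.1°, so θ = 19.96° or 70.04°.
The larger angle is 70.04°.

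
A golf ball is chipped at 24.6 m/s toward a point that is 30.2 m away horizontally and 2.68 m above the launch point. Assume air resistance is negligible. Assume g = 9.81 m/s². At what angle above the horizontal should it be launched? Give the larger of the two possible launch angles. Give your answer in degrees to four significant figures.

Trajectory: y = x tanθ − g x² (1 + tan²θ)/(2v₀²). With x = 30.2, y = 2.68, v₀ = 24.6, g = 9.81:
7.392 tan²θ − 30.2 tanθ + (10.07) = 0.
tanθ = [30.2 ± √(30.2² − 4 × 7.392 × (10.07))] / (2 × 7.392) = (30.2 ± 24.78) / 14.78, giving tanθ = 0.3664 or 3.719.
θ = 20.12° or 74.95°; the larger is 74.95°.

74.95°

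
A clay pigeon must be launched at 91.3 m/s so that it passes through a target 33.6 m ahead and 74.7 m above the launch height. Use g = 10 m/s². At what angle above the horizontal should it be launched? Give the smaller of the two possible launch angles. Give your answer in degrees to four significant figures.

Trajectory: y = x tanθ − g x² (1 + tan²θ)/(2v₀²). With x = 33.6, y = 74.7, v₀ = 91.3, g = 10.0:
0.6772 tan²θ − 33.6 tanθ + (75.38) = 0.
tanθ = [33.6 ± √(33.6² − 4 × 0.6772 × (75.38))] / (2 × 0.6772) = (33.6 ± 30.41) / 1.354, giving tanθ = 2.355 or 47.26.
θ = 66.99° or 88.79°; the smaller is 66.99°.

66.99°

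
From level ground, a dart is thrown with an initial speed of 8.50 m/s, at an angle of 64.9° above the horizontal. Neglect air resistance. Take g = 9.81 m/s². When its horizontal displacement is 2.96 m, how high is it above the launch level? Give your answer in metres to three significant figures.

Horizontal component vₓ = 8.500 cos 64.9° = 3.606 m/s; vertical v_y0 = 8.500 sin 64.9° = 7.697 m/s.
x = vₓ t ⇒ t = 2.96/3.606 = 0.8209 s.
Height: y = v_y0 t − ½ g t² = 7.697 × 0.8209 − 4.905 × 0.8209² = 6.319 − 3.306 = 3.013 m.

3.01 m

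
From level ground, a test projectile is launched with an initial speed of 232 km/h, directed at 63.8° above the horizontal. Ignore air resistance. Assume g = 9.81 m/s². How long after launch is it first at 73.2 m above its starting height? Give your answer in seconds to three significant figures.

Convert: 232 km/h = 232/3.6 = 64.44 m/s.
Components: vₓ = 64.44 cos 63.8° = 28.45 m/s, v_y0 = 64.44 sin 63.8° = 57.82 m/s.
Require v_y0 t − ½ g t² = 73.2, i.e. 4.905 t² − 57.82 t + 73.2 = 0.
Quadratic formula: t = (57.82 ± √1907.4) / 9.81 = (57.82 ± 43.67) / 9.81 → t = 1.442 s or 10.35 s.
The first (ascending) time is 1.442 s.

1.44 s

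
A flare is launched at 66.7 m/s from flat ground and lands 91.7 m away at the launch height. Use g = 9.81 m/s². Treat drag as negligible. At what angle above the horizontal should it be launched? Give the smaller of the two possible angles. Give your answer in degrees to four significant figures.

5.833°

From R = (v₀²/g) sin 2θ: sin 2θ = 9.81 × 91.7 / 4448.9 = 0.2022.
2θ = 11.67° or 180° − 11.67° = 168.3°, so θ = 5.833° or 84.17°.
The smaller angle is 5.833°.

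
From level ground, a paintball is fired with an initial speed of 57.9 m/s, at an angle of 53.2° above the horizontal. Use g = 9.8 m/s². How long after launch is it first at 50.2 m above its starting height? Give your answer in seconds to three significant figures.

Resolve: vₓ = 57.90 cos 53.2° = 34.68 m/s and v_y0 = 57.90 sin 53.2° = 46.36 m/s.
Require v_y0 t − ½ g t² = 50.2, i.e. 4.900 t² − 46.36 t + 50.2 = 0.
t = [46.36 ± √(46.36² − 2·9.80·50.2)] / 9.80 = (46.36 ± 34.14) / 9.80, so t = 1.247 s or t = 8.215 s.
The first (ascending) time is 1.247 s.

1.25 s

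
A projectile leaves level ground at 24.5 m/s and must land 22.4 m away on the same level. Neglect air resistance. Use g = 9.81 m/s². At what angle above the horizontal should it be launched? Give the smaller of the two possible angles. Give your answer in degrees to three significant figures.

10.7°

R = v₀² sin 2θ / g gives sin 2θ = gR/v₀² = 9.81·22.4/24.5² = 0.3661.
2θ = 21.47° or 180° − 21.47° = 158.5°, so θ = 10.74° or 79.26°.
The smaller angle is 10.74°.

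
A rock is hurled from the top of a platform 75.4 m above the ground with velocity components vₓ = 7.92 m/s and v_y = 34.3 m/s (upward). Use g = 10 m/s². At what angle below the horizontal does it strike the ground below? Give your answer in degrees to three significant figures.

The projectile lands when y = 75.4 + (34.30) t − ½·10.0·t² = 0. Positive root: t = (34.30 + √(34.30² + 2·10.0·75.4)) / 10.0 = (34.30 + 51.81) / 10.0 = 8.611 s.
At impact: v_y = v_y0 − g t = −51.81 m/s; vₓ = 7.920 m/s.
Angle below horizontal: arctan(|v_y|/vₓ) = arctan(51.81/7.920) = 81.31°.

81.3°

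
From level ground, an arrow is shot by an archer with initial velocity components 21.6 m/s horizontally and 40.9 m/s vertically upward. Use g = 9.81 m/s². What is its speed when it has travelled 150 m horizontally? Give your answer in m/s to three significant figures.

34.8 m/s

x = vₓ t ⇒ t = 150/21.60 = 6.944 s.
Vertical velocity there: v_y = v_y0 − g t = 40.90 − 9.81 × 6.944 = −27.22 m/s.
Speed: √(vₓ² + v_y²) = √(21.60² + 27.22²) = 34.75 m/s.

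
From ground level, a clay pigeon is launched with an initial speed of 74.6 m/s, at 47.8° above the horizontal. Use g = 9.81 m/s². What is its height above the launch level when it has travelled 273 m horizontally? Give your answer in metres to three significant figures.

Horizontal component vₓ = 74.60 cos 47.8° = 50.11 m/s; vertical v_y0 = 74.60 sin 47.8° = 55.26 m/s.
Time to reach x = 273 m: t = x/vₓ = 273/50.11 = 5.448 s.
Height: y = v_y0 t − ½ g t² = 55.26 × 5.448 − 4.905 × 5.448² = 301.1 − 145.6 = 155.5 m.

155 m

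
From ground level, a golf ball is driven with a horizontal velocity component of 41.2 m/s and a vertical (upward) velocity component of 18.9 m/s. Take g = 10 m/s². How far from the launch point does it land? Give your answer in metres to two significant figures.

160 m

Flight time T = 2 v_y0 / g = 3.780 s.
Range: R = vₓ T = 41.20 × 3.780 = 155.7 m.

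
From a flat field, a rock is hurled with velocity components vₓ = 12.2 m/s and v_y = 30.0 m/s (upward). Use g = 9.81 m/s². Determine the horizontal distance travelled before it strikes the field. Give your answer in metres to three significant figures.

Time aloft: T = 2 v_y0 / g = 2 × 30.00 / 9.81 = 6.116 s.
Horizontal distance R = vₓ T = 12.20 × 6.116 = 74.62 m.

74.6 m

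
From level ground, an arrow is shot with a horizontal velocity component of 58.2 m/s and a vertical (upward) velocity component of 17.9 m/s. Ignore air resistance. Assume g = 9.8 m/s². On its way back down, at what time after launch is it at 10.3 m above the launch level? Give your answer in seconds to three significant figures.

2.94 s

Require v_y0 t − ½ g t² = 10.3, i.e. 4.900 t² − 17.90 t + 10.3 = 0.
Quadratic formula: t = (17.90 ± √118.53) / 9.80 = (17.90 ± 10.89) / 9.80 → t = 0.7156 s or 2.937 s.
The descending-branch root is 2.937 s.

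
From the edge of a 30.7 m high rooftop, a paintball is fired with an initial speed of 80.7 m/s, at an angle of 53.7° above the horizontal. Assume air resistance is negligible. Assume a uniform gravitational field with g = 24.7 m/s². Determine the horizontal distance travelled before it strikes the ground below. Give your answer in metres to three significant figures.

Resolve: vₓ = 80.70 cos 53.7° = 47.78 m/s and v_y0 = 80.70 sin 53.7° = 65.04 m/s.
With up positive and y = 0 at the ground: y(t) = 30.7 + (65.04) t − 12.35 t². Setting y = 0 and taking the positive root: t = [65.04 + √(65.04² + 2·24.7·30.7)] / 24.7 = (65.04 + 75.81) / 24.7 = 5.702 s.
Horizontal distance: R = vₓ t = 47.78 × 5.702 = 272.4 m.

272 m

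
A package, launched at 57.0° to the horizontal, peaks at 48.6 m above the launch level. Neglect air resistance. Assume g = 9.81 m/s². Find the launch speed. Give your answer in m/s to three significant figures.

At the peak v_y = 0, so v_y0 = √(2gH) = √(2 × 9.81 × 48.6) = 30.88 m/s.
v_y0 = v₀ sin θ ⇒ v₀ = 30.88 / sin 57.0° = 36.82 m/s.

36.8 m/s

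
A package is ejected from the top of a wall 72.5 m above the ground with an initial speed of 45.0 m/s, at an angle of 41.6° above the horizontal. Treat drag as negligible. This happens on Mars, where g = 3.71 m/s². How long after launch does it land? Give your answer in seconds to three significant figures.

18.2 s

vₓ = 45.00 cos 41.6° = 33.65 m/s; v_y0 = 45.00 sin 41.6° = 29.88 m/s.
Vertical motion (up positive, ground at y = 0): 1.855 t² − (29.88) t − 72.5 = 0, so t = (29.88 + √(29.88² + 2·3.71·72.5)) / 3.71 = (29.88 + 37.82) / 3.71 = 18.25 s.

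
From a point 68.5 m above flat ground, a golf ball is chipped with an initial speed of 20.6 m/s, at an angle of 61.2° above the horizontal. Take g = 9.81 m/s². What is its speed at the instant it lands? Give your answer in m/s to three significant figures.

vₓ = 20.60 cos 61.2° = 9.924 m/s; v_y0 = 20.60 sin 61.2° = 18.05 m/s.
With up positive and y = 0 at the ground: y(t) = 68.5 + (18.05) t − 4.905 t². Setting y = 0 and taking the positive root: t = [18.05 + √(18.05² + 2·9.81·68.5)] / 9.81 = (18.05 + 40.86) / 9.81 = 6.006 s.
Vertical velocity at impact: v_y = v_y0 − g t = 18.05 − 9.81 × 6.006 = −40.86 m/s.
Speed: |v| = √(vₓ² + v_y²) = √(9.924² + 40.86²) = 42.05 m/s.

42.1 m/s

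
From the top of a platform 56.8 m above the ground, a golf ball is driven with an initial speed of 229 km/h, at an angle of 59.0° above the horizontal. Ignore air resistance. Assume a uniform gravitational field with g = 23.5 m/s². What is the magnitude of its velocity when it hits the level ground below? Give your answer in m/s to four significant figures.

Convert: 229 km/h = 229/3.6 = 63.61 m/s.
Horizontal component vₓ = 63.61 cos 59.0° = 32.76 m/s; vertical v_y0 = 63.61 sin 59.0° = 54.53 m/s.
The projectile lands when y = 56.8 + (54.53) t − ½·23.5·t² = 0. Positive root: t = (54.53 + √(54.53² + 2·23.5·56.8)) / 23.5 = (54.53 + 75.12) / 23.5 = 5.517 s.
Vertical velocity at impact: v_y = v_y0 − g t = 54.53 − 23.5 × 5.517 = −75.12 m/s.
Speed: |v| = √(vₓ² + v_y²) = √(32.76² + 75.12²) = 81.95 m/s.

81.95 m/s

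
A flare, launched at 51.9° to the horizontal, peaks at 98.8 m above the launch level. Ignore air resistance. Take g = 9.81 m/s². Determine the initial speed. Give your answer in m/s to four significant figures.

At the peak v_y = 0, so v_y0 = √(2gH) = √(2 × 9.81 × 98.8) = 44.03 m/s.
v_y0 = v₀ sin θ ⇒ v₀ = 44.03 / sin 51.9° = 55.95 m/s.

55.95 m/s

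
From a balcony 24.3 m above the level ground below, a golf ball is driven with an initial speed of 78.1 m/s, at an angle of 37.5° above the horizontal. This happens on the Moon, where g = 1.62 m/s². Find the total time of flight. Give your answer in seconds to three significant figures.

Components: vₓ = 78.10 cos 37.5° = 61.96 m/s, v_y0 = 78.10 sin 37.5° = 47.54 m/s.
Vertical motion (up positive, ground at y = 0): 0.8100 t² − (47.54) t − 24.3 = 0, so t = (47.54 + √(47.54² + 2·1.62·24.3)) / 1.62 = (47.54 + 48.37) / 1.62 = 59.20 s.

59.2 s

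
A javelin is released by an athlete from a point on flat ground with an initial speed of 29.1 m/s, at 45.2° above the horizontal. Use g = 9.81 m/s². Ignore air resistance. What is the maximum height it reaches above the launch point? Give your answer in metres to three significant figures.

Components: vₓ = 29.10 cos 45.2° = 20.50 m/s, v_y0 = 29.10 sin 45.2° = 20.65 m/s.
Peak height H = v_y0² / (2g) = 426.36 / 19.62 = 21.73 m.

21.7 m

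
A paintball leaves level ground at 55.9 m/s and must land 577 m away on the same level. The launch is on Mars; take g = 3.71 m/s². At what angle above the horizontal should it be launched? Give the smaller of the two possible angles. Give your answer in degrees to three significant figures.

Level-ground range R = v₀² sin(2θ)/g ⇒ sin(2θ) = gR/v₀² = 3.71 × 577 / 55.9² = 0.6851.
2θ = 43.24° or 180° − 43.24° = 136.8°, so θ = 21.62° or 68.38°.
The smaller angle is 21.62°.

21.6°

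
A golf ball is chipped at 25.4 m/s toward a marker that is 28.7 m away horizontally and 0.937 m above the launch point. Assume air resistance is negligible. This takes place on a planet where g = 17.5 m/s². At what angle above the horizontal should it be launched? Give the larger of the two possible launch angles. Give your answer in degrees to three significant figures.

Trajectory: y = x tanθ − g x² (1 + tan²θ)/(2v₀²). With x = 28.7, y = 0.937, v₀ = 25.4, g = 17.5:
11.17 tan²θ − 28.7 tanθ + (12.11) = 0.
tanθ = [28.7 ± √(28.7² − 4 × 11.17 × (12.11))] / (2 × 11.17) = (28.7 ± 16.81) / 22.34, giving tanθ = 0.5321 or 2.037.
θ = 28.02° or 63.85°; the larger is 63.85°.

63.9°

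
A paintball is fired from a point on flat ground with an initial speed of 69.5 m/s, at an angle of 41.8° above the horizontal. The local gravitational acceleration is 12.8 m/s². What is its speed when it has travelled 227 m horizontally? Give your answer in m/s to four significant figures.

52.72 m/s

Resolve: vₓ = 69.50 cos 41.8° = 51.81 m/s and v_y0 = 69.50 sin 41.8° = 46.32 m/s.
x = vₓ t ⇒ t = 227/51.81 = 4.381 s.
Vertical velocity there: v_y = v_y0 − g t = 46.32 − 12.8 × 4.381 = −9.757 m/s.
Speed: √(vₓ² + v_y²) = √(51.81² + 9.757²) = 52.72 m/s.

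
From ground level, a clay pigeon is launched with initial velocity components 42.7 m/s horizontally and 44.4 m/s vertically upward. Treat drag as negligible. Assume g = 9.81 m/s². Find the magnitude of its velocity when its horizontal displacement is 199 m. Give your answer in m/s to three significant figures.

42.7 m/s

At x = 199 m, t = x/vₓ = 199/42.70 = 4.660 s.
Vertical velocity there: v_y = v_y0 − g t = 44.40 − 9.81 × 4.660 = −1.319 m/s.
Speed: √(vₓ² + v_y²) = √(42.70² + 1.319²) = 42.72 m/s.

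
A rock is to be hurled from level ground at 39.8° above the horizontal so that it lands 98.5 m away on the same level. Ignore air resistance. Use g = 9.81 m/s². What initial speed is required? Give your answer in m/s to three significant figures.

31.3 m/s

On level ground R = v₀² sin 2θ / g ⇒ v₀ = √(gR / sin 2θ).
v₀ = √(9.81 × 98.5 / sin 79.60°) = √(966.3 / 0.9836) = √982.42 = 31.34 m/s.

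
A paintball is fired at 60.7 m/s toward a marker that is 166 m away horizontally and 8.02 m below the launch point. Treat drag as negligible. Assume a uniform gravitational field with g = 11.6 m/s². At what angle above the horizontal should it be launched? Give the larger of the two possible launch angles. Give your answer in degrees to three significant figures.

74.5°

Trajectory: y = x tanθ − g x² (1 + tan²θ)/(2v₀²). With x = 166, y = −8.02, v₀ = 60.7, g = 11.6:
43.38 tan²θ − 166 tanθ + (35.36) = 0.
tanθ = [166 ± √(166² − 4 × 43.38 × (35.36))] / (2 × 43.38) = (166 ± 146.4) / 86.76, giving tanθ = 0.2264 or 3.600.
θ = 12.76° or 74.48°; the larger is 74.48°.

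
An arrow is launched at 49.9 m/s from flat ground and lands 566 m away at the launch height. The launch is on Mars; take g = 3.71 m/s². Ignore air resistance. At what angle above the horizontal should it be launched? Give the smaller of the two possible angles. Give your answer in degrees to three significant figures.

From R = (v₀²/g) sin 2θ: sin 2θ = 3.71 × 566 / 2490.0 = 0.8433.
2θ = 57.49° or 180° − 57.49° = 122.5°, so θ = 28.75° or 61.25°.
The smaller angle is 28.75°.

28.7°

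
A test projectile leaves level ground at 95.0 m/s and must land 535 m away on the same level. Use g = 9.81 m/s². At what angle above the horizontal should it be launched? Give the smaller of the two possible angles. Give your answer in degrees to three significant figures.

Level-ground range R = v₀² sin(2θ)/g ⇒ sin(2θ) = gR/v₀² = 9.81 × 535 / 95.0² = 0.5815.
2θ = 35.56° or 180° − 35.56° = 144.4°, so θ = 17.78° or 72.22°.
The smaller angle is 17.78°.

17.8°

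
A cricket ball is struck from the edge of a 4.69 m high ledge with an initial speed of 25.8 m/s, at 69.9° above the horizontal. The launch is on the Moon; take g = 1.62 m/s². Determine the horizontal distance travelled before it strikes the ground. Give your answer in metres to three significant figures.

Resolve: vₓ = 25.80 cos 69.9° = 8.866 m/s and v_y0 = 25.80 sin 69.9° = 24.23 m/s.
With up positive and y = 0 at the ground: y(t) = 4.69 + (24.23) t − 0.8100 t². Setting y = 0 and taking the positive root: t = [24.23 + √(24.23² + 2·1.62·4.69)] / 1.62 = (24.23 + 24.54) / 1.62 = 30.10 s.
Horizontal distance: R = vₓ t = 8.866 × 30.10 = 266.9 m.

267 m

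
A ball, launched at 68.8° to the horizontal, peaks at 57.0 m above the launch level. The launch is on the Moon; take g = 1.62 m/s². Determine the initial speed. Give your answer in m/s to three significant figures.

At the peak v_y = 0, so v_y0 = √(2gH) = √(2 × 1.62 × 57.0) = 13.59 m/s.
v_y0 = v₀ sin θ ⇒ v₀ = 13.59 / sin 68.8° = 14.58 m/s.

14.6 m/s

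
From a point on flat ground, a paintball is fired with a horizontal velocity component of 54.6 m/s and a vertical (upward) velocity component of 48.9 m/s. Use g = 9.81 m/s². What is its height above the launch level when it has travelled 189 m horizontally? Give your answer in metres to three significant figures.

x = vₓ t ⇒ t = 189/54.60 = 3.462 s.
Height: y = v_y0 t − ½ g t² = 48.90 × 3.462 − 4.905 × 3.462² = 169.3 − 58.77 = 110.5 m.

110 m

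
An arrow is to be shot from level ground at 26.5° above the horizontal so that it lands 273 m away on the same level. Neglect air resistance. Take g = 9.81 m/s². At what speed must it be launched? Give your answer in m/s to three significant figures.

57.9 m/s

Level-ground range: R = v₀² sin(2θ)/g, so v₀ = √(gR / sin 2θ).
v₀ = √(9.81 × 273 / sin 53.00°) = √(2678 / 0.7986) = √3353.4 = 57.91 m/s.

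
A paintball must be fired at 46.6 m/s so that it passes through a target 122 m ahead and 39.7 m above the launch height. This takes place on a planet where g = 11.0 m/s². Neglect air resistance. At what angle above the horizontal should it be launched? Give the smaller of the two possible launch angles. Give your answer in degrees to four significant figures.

Trajectory: y = x tanθ − g x² (1 + tan²θ)/(2v₀²). With x = 122, y = 39.7, v₀ = 46.6, g = 11.0:
37.70 tan²θ − 122 tanθ + (77.40) = 0.
tanθ = [122 ± √(122² − 4 × 37.70 × (77.40))] / (2 × 37.70) = (122 ± 56.69) / 75.39, giving tanθ = 0.8663 or 2.370.
θ = 40.90° or 67.12°; the smaller is 40.90°.

40.90°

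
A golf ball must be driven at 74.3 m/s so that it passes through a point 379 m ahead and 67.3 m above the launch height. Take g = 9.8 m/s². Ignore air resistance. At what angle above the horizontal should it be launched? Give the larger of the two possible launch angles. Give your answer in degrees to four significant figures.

66.61°

Trajectory: y = x tanθ − g x² (1 + tan²θ)/(2v₀²). With x = 379, y = 67.3, v₀ = 74.3, g = 9.80:
127.5 tan²θ − 379 tanθ + (194.8) = 0.
tanθ = [379 ± √(379² − 4 × 127.5 × (194.8))] / (2 × 127.5) = (379 ± 210.5) / 255.0, giving tanθ = 0.6609 or 2.312.
θ = 33.46° or 66.61°; the larger is 66.61°.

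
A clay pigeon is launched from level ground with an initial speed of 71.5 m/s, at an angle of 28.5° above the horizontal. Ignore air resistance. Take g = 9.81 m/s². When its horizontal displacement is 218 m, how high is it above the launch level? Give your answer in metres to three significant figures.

vₓ = 71.50 cos 28.5° = 62.84 m/s; v_y0 = 71.50 sin 28.5° = 34.12 m/s.
x = vₓ t ⇒ t = 218/62.84 = 3.469 s.
Height: y = v_y0 t − ½ g t² = 34.12 × 3.469 − 4.905 × 3.469² = 118.4 − 59.04 = 59.32 m.

59.3 m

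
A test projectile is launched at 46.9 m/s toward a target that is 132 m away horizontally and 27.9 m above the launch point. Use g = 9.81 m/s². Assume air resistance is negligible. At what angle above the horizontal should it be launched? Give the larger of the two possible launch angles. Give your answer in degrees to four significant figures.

70.21°

Trajectory: y = x tanθ − g x² (1 + tan²θ)/(2v₀²). With x = 132, y = 27.9, v₀ = 46.9, g = 9.81:
38.85 tan²θ − 132 tanθ + (66.75) = 0.
tanθ = [132 ± √(132² − 4 × 38.85 × (66.75))] / (2 × 38.85) = (132 ± 83.96) / 77.71, giving tanθ = 0.6182 or 2.779.
θ = 31.72° or 70.21°; the larger is 70.21°.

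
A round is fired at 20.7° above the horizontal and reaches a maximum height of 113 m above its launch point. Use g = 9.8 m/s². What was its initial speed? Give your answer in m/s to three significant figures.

At the peak v_y = 0, so v_y0 = √(2gH) = √(2 × 9.80 × 113) = 47.06 m/s.
v_y0 = v₀ sin θ ⇒ v₀ = 47.06 / sin 20.7° = 133.1 m/s.

133 m/s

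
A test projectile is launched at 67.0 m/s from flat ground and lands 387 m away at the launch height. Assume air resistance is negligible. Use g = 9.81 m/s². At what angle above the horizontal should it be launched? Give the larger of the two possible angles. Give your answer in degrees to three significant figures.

Level-ground range R = v₀² sin(2θ)/g ⇒ sin(2θ) = gR/v₀² = 9.81 × 387 / 67.0² = 0.8457.
2θ = 57.75° or 180° − 57.75° = 122.3°, so θ = 28.87° or 61.13°.
The larger angle is 61.13°.

61.1°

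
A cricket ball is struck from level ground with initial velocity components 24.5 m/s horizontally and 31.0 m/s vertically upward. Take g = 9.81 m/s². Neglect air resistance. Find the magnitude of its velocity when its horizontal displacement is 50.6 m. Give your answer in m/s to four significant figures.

26.75 m/s

Time to reach x = 50.6 m: t = x/vₓ = 50.6/24.50 = 2.065 s.
Vertical velocity there: v_y = v_y0 − g t = 31.00 − 9.81 × 2.065 = 10.74 m/s.
Speed: √(vₓ² + v_y²) = √(24.50² + 10.74²) = 26.75 m/s.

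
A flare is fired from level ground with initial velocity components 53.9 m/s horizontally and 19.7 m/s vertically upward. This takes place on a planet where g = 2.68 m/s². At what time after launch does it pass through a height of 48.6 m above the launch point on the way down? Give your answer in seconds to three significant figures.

11.6 s

Set y = v_y0 t − ½ g t² = 48.6: 1.340 t² − 19.70 t + 48.6 = 0.
Quadratic formula: t = (19.70 ± √127.59) / 2.68 = (19.70 ± 11.30) / 2.68 → t = 3.136 s or 11.57 s.
The descending-branch root is 11.57 s.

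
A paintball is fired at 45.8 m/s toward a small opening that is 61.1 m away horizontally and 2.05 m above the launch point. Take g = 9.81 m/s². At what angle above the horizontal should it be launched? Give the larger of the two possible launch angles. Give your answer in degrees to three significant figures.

Trajectory: y = x tanθ − g x² (1 + tan²θ)/(2v₀²). With x = 61.1, y = 2.05, v₀ = 45.8, g = 9.81:
8.730 tan²θ − 61.1 tanθ + (10.78) = 0.
tanθ = [61.1 ± √(61.1² − 4 × 8.730 × (10.78))] / (2 × 8.730) = (61.1 ± 57.94) / 17.46, giving tanθ = 0.1811 or 6.818.
θ = 10.27° or 81.66°; the larger is 81.66°.

81.7°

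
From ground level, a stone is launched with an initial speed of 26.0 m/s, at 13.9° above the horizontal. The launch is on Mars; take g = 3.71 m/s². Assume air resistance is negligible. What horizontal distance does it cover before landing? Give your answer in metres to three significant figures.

Horizontal component vₓ = 26.00 cos 13.9° = 25.24 m/s; vertical v_y0 = 26.00 sin 13.9° = 6.246 m/s.
Time aloft: T = 2 v_y0 / g = 2 × 6.246 / 3.71 = 3.367 s.
Range: R = vₓ T = 25.24 × 3.367 = 84.98 m.

85.0 m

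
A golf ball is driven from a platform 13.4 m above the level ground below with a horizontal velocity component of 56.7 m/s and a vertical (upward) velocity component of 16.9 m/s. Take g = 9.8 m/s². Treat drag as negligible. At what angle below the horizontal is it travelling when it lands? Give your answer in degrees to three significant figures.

Vertical motion (up positive, ground at y = 0): 4.900 t² − (16.90) t − 13.4 = 0, so t = (16.90 + √(16.90² + 2·9.80·13.4)) / 9.80 = (16.90 + 23.41) / 9.80 = 4.114 s.
At impact: v_y = v_y0 − g t = −23.41 m/s; vₓ = 56.70 m/s.
Angle below horizontal: arctan(|v_y|/vₓ) = arctan(23.41/56.70) = 22.44°.

22.4°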